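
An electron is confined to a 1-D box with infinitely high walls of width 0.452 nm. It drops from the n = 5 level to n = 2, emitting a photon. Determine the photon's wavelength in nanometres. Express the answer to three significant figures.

λ = 32.1 nm

E_1 = h²/(8m_eL²) = 2.949×10^-19 J, so ΔE = (5² − 2²)E_1 = 6.193×10^-18 J.
λ = hc/ΔE = (6.626×10^-34·2.998×10^8)/6.193×10^-18 = 3.21×10^-8 m = 32.1 nm.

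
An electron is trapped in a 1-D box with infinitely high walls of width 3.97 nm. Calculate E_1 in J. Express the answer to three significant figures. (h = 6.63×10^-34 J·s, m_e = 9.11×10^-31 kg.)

E_1 = 3.83×10^-21 J

For an infinite well E_n = n²h²/(8m_eL²), so E_1 = h²/(8m_eL²) = (6.63×10^-34)²/(8·9.11×10^-31·(3.97×10^-9 m)²) = 3.827×10^-21 J.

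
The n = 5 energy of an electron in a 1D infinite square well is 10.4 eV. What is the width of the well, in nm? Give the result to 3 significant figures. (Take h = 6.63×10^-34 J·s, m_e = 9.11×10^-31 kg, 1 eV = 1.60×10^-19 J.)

From E_n = n²h²/(8m_eL²), L = n·h/√(8m_eE_n).
E_5 = 10.4 eV = 1.664×10^-18 J, so L = 5·6.63×10^-34/√(8·9.11×10^-31·1.664×10^-18) = 9.52×10^-10 m = 0.952 nm.

L = 0.952 nm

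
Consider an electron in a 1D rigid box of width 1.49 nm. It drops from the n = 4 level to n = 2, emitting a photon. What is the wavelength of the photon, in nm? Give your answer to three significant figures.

λ = 610 nm

E_1 = h²/(8m_eL²) = 2.714×10^-20 J, so ΔE = (4² − 2²)E_1 = 3.257×10^-19 J.
λ = hc/ΔE = (6.626×10^-34·2.998×10^8)/3.257×10^-19 = 6.10×10^-7 m = 610 nm.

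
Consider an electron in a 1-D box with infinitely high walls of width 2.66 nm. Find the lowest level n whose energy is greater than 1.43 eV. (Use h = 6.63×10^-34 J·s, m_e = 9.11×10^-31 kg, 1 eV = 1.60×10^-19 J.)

n = 6

E_1 = h²/(8m_eL²) = 8.524×10^-21 J = 0.05327 eV.
Need n² > 1.43/0.05327 = 26.84, i.e. n > 5.181.
The smallest integer satisfying this is n = 6.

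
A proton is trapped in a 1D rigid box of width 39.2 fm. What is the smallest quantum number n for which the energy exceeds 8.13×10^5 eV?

E_1 = h²/(8m_pL²) = 2.135×10^-14 J = 1.333×10^5 eV.
Need n² > 8.13×10^5/1.333×10^5 = 6.099, i.e. n > 2.470.
The smallest integer satisfying this is n = 3.

n = 3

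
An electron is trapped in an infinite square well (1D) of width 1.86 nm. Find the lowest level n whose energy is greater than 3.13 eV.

n = 6

E_1 = h²/(8m_eL²) = 1.741×10^-20 J = 0.1087 eV.
Need n² > 3.13/0.1087 = 28.79, i.e. n > 5.366.
The smallest integer satisfying this is n = 6.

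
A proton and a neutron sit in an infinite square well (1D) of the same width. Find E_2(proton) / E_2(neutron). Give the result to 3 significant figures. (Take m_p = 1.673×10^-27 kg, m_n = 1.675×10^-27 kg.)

E_n ∝ 1/m at fixed n and L, so the ratio is m_n/m_p = 1.675×10^-27/1.673×10^-27 = 1.00.

1.00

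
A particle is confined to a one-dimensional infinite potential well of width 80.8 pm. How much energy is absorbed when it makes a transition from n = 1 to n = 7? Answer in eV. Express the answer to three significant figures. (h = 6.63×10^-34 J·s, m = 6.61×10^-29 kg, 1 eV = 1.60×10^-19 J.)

E_1 = h²/(8mL²) = 1.273×10^-19 J.
|ΔE| = |1² − 7²|·E_1 = 48·1.273×10^-19 J = 6.110×10^-18 J = 38.2 eV.

|ΔE| = 38.2 eV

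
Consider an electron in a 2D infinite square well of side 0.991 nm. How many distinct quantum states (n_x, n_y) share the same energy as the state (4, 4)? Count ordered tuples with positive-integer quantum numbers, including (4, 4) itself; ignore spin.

The level has n_x² + n_y² = 32. The ordered positive-integer solutions are (4, 4).
That gives 1 state.

degeneracy = 1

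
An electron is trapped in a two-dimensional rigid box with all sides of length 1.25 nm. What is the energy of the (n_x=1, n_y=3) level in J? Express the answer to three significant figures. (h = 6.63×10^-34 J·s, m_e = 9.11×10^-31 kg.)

For a 2D rectangular well E = (h²/8m_e)·Σ n_i²/L_i² = (6.63×10^-34)²/(8·9.11×10^-31) · [1²/(1.25 nm)² + 3²/(1.25 nm)²].
Evaluating gives E = 3.86×10^-19 J.

E = 3.86×10^-19 J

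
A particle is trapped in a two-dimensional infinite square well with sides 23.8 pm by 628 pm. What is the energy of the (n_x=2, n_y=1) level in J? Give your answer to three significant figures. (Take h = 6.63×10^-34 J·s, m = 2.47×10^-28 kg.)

E = 1.57×10^-18 J

For a 2D rectangular well E = (h²/8m)·Σ n_i²/L_i² = (6.63×10^-34)²/(8·2.47×10^-28) · [2²/(23.8 pm)² + 1²/(628 pm)²].
Evaluating gives E = 1.57×10^-18 J.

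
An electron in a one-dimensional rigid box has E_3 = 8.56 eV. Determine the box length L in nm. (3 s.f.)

L = 0.629 nm

From E_n = n²h²/(8m_eL²), L = n·h/√(8m_eE_n).
E_3 = 8.56 eV = 1.371×10^-18 J, so L = 3·6.626×10^-34/√(8·9.109×10^-31·1.371×10^-18) = 6.29×10^-10 m = 0.629 nm.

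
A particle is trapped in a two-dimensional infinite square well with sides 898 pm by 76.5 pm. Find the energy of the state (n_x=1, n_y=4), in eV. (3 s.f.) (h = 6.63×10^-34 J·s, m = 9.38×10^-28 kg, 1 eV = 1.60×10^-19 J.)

For a 2D rectangular well E = (h²/8m)·Σ n_i²/L_i² = (6.63×10^-34)²/(8·9.38×10^-28) · [1²/(898 pm)² + 4²/(76.5 pm)²].
Evaluating gives E = 1.602×10^-19 J = 1.00 eV.

E = 1.00 eV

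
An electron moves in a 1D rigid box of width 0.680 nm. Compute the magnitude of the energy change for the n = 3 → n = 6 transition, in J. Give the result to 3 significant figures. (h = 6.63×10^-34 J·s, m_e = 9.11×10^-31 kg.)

E_1 = h²/(8m_eL²) = 1.304×10^-19 J.
|ΔE| = |3² − 6²|·E_1 = 27·1.304×10^-19 J = 3.52×10^-18 J.

|ΔE| = 3.52×10^-18 J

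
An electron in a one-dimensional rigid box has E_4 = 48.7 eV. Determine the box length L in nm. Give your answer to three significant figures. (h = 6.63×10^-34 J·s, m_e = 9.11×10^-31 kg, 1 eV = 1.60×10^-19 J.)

From E_n = n²h²/(8m_eL²), L = n·h/√(8m_eE_n).
E_4 = 48.7 eV = 7.792×10^-18 J, so L = 4·6.63×10^-34/√(8·9.11×10^-31·7.792×10^-18) = 3.52×10^-10 m = 0.352 nm.

L = 0.352 nm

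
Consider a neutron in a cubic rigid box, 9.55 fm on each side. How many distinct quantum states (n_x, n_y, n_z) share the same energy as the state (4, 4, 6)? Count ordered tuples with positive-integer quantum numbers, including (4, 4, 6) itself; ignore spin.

The level has n_x² + n_y² + n_z² = 68. The ordered positive-integer solutions are (4, 4, 6), (4, 6, 4), (6, 4, 4).
That gives 3 states.

degeneracy = 3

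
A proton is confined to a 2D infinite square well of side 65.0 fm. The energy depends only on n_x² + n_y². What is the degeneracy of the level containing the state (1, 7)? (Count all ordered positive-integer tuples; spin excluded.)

The level has n_x² + n_y² = 50. The ordered positive-integer solutions are (1, 7), (5, 5), (7, 1).
That gives 3 states.

degeneracy = 3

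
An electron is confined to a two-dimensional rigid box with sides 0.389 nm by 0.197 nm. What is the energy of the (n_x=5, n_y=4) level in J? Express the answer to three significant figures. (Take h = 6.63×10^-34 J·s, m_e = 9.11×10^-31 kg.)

For a 2D rectangular well E = (h²/8m_e)·Σ n_i²/L_i² = (6.63×10^-34)²/(8·9.11×10^-31) · [5²/(0.389 nm)² + 4²/(0.197 nm)²].
Evaluating gives E = 3.48×10^-17 J.

E = 3.48×10^-17 J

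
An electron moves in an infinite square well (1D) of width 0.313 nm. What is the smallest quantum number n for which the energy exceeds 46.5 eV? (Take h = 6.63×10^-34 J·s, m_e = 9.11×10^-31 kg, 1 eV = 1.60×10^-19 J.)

E_1 = h²/(8m_eL²) = 6.156×10^-19 J = 3.848 eV.
Need n² > 46.5/3.848 = 12.08, i.e. n > 3.476.
The smallest integer satisfying this is n = 4.

n = 4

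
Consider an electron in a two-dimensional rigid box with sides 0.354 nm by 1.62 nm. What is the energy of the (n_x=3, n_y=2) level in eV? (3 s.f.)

For a 2D rectangular well E = (h²/8m_e)·Σ n_i²/L_i² = (6.626×10^-34)²/(8·9.109×10^-31) · [3²/(0.354 nm)² + 2²/(1.62 nm)²].
Evaluating gives E = 4.419×10^-18 J = 27.6 eV.

E = 27.6 eV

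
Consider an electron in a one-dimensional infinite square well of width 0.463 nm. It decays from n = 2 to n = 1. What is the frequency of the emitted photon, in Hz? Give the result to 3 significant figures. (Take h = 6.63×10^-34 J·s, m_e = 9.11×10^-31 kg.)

E_1 = h²/(8m_eL²) = 2.814×10^-19 J and ΔE = (2² − 1²)E_1 = 8.442×10^-19 J.
f = ΔE/h = 8.442×10^-19/6.63×10^-34 = 1.27×10^15 Hz.

f = 1.27×10^15 Hz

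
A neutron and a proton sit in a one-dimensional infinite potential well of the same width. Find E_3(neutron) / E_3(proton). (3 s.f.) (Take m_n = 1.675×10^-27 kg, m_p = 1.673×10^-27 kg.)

E_n ∝ 1/m at fixed n and L, so the ratio is m_p/m_n = 1.673×10^-27/1.675×10^-27 = 0.999.

0.999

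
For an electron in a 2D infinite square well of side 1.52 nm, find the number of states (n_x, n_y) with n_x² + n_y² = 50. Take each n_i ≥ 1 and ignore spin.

degeneracy = 3

The level has n_x² + n_y² = 50. The ordered positive-integer solutions are (1, 7), (5, 5), (7, 1).
That gives 3 states.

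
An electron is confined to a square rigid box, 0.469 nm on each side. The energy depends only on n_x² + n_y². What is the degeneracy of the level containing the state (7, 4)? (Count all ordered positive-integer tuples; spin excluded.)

degeneracy = 4

The level has n_x² + n_y² = 65. The ordered positive-integer solutions are (1, 8), (4, 7), (7, 4), (8, 1).
That gives 4 states.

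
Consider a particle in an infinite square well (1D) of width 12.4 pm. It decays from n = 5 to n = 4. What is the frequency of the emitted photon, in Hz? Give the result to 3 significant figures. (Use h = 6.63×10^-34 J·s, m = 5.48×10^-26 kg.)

E_1 = h²/(8mL²) = 6.521×10^-21 J and ΔE = (5² − 4²)E_1 = 5.869×10^-20 J.
f = ΔE/h = 5.869×10^-20/6.63×10^-34 = 8.85×10^13 Hz.

f = 8.85×10^13 Hz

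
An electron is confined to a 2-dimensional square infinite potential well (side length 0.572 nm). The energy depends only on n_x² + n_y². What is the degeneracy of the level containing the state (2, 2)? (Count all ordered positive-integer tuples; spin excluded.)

degeneracy = 1

The level has n_x² + n_y² = 8. The ordered positive-integer solutions are (2, 2).
That gives 1 state.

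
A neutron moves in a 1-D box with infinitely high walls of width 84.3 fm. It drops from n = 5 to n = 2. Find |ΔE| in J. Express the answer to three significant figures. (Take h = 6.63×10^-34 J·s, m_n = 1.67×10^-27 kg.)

E_1 = h²/(8m_nL²) = 4.630×10^-15 J.
|ΔE| = |5² − 2²|·E_1 = 21·4.630×10^-15 J = 9.72×10^-14 J.

|ΔE| = 9.72×10^-14 J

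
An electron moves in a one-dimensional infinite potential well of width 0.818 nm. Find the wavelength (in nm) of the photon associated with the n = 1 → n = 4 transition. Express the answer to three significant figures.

E_1 = h²/(8m_eL²) = 9.004×10^-20 J, so ΔE = (4² − 1²)E_1 = 1.351×10^-18 J.
λ = hc/ΔE = (6.626×10^-34·2.998×10^8)/1.351×10^-18 = 1.47×10^-7 m = 147 nm.

λ = 147 nm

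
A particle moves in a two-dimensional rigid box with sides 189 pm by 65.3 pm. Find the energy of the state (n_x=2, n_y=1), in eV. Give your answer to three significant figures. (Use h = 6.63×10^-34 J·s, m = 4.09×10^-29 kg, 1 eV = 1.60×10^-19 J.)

For a 2D rectangular well E = (h²/8m)·Σ n_i²/L_i² = (6.63×10^-34)²/(8·4.09×10^-29) · [2²/(189 pm)² + 1²/(65.3 pm)²].
Evaluating gives E = 4.655×10^-19 J = 2.91 eV.

E = 2.91 eV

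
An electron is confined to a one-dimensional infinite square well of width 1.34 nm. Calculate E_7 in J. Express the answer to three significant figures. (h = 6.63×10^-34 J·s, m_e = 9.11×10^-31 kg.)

E_7 = 1.65×10^-18 J

For an infinite well E_n = n²h²/(8m_eL²), so E_1 = h²/(8m_eL²) = (6.63×10^-34)²/(8·9.11×10^-31·(1.34×10^-9 m)²) = 3.359×10^-20 J.
Then E_7 = 7²·E_1 = 49·3.359×10^-20 J = 1.65×10^-18 J.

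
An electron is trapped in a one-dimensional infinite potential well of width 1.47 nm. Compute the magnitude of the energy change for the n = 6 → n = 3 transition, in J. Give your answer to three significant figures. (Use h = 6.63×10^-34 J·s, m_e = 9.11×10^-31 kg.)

E_1 = h²/(8m_eL²) = 2.791×10^-20 J.
|ΔE| = |6² − 3²|·E_1 = 27·2.791×10^-20 J = 7.54×10^-19 J.

|ΔE| = 7.54×10^-19 J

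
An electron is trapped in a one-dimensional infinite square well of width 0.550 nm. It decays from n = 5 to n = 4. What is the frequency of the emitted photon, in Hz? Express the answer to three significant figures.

E_1 = h²/(8m_eL²) = 1.992×10^-19 J and ΔE = (5² − 4²)E_1 = 1.793×10^-18 J.
f = ΔE/h = 1.793×10^-18/6.626×10^-34 = 2.71×10^15 Hz.

f = 2.71×10^15 Hz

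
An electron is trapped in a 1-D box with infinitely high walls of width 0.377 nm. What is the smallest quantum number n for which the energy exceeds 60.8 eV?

n = 5

E_1 = h²/(8m_eL²) = 4.239×10^-19 J = 2.646 eV.
Need n² > 60.8/2.646 = 22.98, i.e. n > 4.794.
The smallest integer satisfying this is n = 5.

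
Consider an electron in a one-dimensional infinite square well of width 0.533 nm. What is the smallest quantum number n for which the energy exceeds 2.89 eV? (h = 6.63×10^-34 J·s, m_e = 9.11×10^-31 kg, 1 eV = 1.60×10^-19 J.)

E_1 = h²/(8m_eL²) = 2.123×10^-19 J = 1.327 eV.
Need n² > 2.89/1.327 = 2.178, i.e. n > 1.476.
The smallest integer satisfying this is n = 2.

n = 2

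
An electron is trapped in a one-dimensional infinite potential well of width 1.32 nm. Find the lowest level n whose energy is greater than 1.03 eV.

n = 3

E_1 = h²/(8m_eL²) = 3.458×10^-20 J = 0.2159 eV.
Need n² > 1.03/0.2159 = 4.771, i.e. n > 2.184.
The smallest integer satisfying this is n = 3.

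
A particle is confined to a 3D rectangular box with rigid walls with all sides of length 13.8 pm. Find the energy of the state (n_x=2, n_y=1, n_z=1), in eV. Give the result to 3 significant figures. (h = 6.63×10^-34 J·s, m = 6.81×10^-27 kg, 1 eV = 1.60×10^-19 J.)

E = 1.59 eV

For a 3D rectangular well E = (h²/8m)·Σ n_i²/L_i² = (6.63×10^-34)²/(8·6.81×10^-27) · [2²/(13.8 pm)² + 1²/(13.8 pm)² + 1²/(13.8 pm)²].
Evaluating gives E = 2.542×10^-19 J = 1.59 eV.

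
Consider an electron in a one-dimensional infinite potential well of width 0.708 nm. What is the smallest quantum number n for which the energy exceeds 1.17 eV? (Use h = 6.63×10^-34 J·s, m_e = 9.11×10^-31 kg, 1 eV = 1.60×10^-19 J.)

E_1 = h²/(8m_eL²) = 1.203×10^-19 J = 0.7519 eV.
Need n² > 1.17/0.7519 = 1.556, i.e. n > 1.247.
The smallest integer satisfying this is n = 2.

n = 2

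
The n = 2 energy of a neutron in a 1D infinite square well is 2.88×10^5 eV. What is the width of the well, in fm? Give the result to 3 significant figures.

From E_n = n²h²/(8m_nL²), L = n·h/√(8m_nE_n).
E_2 = 2.88×10^5 eV = 4.614×10^-14 J, so L = 2·6.626×10^-34/√(8·1.675×10^-27·4.614×10^-14) = 5.33×10^-14 m = 53.3 fm.

L = 53.3 fm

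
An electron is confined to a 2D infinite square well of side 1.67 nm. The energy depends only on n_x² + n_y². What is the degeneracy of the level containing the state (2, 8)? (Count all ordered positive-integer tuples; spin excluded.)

degeneracy = 2

The level has n_x² + n_y² = 68. The ordered positive-integer solutions are (2, 8), (8, 2).
That gives 2 states.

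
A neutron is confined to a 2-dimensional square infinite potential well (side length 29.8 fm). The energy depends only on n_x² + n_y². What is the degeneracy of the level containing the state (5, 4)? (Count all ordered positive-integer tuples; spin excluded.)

degeneracy = 2

The level has n_x² + n_y² = 41. The ordered positive-integer solutions are (4, 5), (5, 4).
That gives 2 states.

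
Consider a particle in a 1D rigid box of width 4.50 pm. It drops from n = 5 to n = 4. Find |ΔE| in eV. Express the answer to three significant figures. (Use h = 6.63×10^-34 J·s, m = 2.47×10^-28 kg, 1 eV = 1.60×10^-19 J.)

E_1 = h²/(8mL²) = 1.099×10^-17 J.
|ΔE| = |5² − 4²|·E_1 = 9·1.099×10^-17 J = 9.891×10^-17 J = 618 eV.

|ΔE| = 618 eV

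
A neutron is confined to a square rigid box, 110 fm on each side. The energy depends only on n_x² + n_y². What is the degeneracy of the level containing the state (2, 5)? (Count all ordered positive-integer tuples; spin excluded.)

The level has n_x² + n_y² = 29. The ordered positive-integer solutions are (2, 5), (5, 2).
That gives 2 states.

degeneracy = 2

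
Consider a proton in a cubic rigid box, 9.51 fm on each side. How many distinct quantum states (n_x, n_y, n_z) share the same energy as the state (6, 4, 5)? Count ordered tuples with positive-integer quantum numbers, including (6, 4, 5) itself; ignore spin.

degeneracy = 12

The level has n_x² + n_y² + n_z² = 77. The ordered positive-integer solutions are (2, 3, 8), (2, 8, 3), (3, 2, 8), (3, 8, 2), (4, 5, 6), (4, 6, 5), (5, 4, 6), (5, 6, 4), (6, 4, 5), (6, 5, 4), (8, 2, 3), (8, 3, 2).
That gives 12 states.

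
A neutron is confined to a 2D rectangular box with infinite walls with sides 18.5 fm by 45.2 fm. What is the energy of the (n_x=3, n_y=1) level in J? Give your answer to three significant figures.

E = 8.78×10^-13 J

For a 2D rectangular well E = (h²/8m_n)·Σ n_i²/L_i² = (6.626×10^-34)²/(8·1.675×10^-27) · [3²/(18.5 fm)² + 1²/(45.2 fm)²].
Evaluating gives E = 8.78×10^-13 J.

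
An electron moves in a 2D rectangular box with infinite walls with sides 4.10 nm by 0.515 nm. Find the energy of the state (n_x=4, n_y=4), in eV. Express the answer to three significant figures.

E = 23.0 eV

For a 2D rectangular well E = (h²/8m_e)·Σ n_i²/L_i² = (6.626×10^-34)²/(8·9.109×10^-31) · [4²/(4.10 nm)² + 4²/(0.515 nm)²].
Evaluating gives E = 3.692×10^-18 J = 23.0 eV.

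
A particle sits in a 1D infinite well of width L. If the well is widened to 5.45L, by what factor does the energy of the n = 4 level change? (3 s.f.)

E_n ∝ 1/L², so the energy scales by 1/5.45² = 0.0337.

0.0337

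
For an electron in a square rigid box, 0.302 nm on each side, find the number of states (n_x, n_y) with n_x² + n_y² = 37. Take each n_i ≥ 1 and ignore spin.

The level has n_x² + n_y² = 37. The ordered positive-integer solutions are (1, 6), (6, 1).
That gives 2 states.

degeneracy = 2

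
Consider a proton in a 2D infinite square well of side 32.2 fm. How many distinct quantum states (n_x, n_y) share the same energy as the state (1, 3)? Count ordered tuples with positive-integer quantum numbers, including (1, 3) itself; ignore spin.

The level has n_x² + n_y² = 10. The ordered positive-integer solutions are (1, 3), (3, 1).
That gives 2 states.

degeneracy = 2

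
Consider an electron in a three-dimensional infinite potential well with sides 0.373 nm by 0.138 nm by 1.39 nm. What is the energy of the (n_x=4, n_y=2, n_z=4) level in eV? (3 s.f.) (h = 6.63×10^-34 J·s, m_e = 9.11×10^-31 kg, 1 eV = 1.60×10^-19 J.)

For a 3D rectangular well E = (h²/8m_e)·Σ n_i²/L_i² = (6.63×10^-34)²/(8·9.11×10^-31) · [4²/(0.373 nm)² + 2²/(0.138 nm)² + 4²/(1.39 nm)²].
Evaluating gives E = 2.010×10^-17 J = 126 eV.

E = 126 eV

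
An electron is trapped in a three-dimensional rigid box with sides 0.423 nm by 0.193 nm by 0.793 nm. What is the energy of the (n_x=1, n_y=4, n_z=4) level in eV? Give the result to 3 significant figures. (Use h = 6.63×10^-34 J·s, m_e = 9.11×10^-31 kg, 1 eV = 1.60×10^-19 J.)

For a 3D rectangular well E = (h²/8m_e)·Σ n_i²/L_i² = (6.63×10^-34)²/(8·9.11×10^-31) · [1²/(0.423 nm)² + 4²/(0.193 nm)² + 4²/(0.793 nm)²].
Evaluating gives E = 2.778×10^-17 J = 174 eV.

E = 174 eV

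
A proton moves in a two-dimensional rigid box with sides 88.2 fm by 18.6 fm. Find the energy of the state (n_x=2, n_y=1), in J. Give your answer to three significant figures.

E = 1.12×10^-13 J

For a 2D rectangular well E = (h²/8m_p)·Σ n_i²/L_i² = (6.626×10^-34)²/(8·1.673×10^-27) · [2²/(88.2 fm)² + 1²/(18.6 fm)²].
Evaluating gives E = 1.12×10^-13 J.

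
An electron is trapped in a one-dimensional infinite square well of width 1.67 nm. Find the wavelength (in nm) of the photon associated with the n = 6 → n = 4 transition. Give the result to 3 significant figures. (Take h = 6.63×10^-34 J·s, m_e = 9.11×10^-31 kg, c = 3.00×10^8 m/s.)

E_1 = h²/(8m_eL²) = 2.163×10^-20 J, so ΔE = (6² − 4²)E_1 = 4.326×10^-19 J.
λ = hc/ΔE = (6.63×10^-34·3.00×10^8)/4.326×10^-19 = 4.60×10^-7 m = 460 nm.

λ = 460 nm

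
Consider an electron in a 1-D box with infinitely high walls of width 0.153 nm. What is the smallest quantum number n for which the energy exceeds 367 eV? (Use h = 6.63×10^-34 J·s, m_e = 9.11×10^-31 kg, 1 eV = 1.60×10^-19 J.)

E_1 = h²/(8m_eL²) = 2.577×10^-18 J = 16.11 eV.
Need n² > 367/16.11 = 22.78, i.e. n > 4.773.
The smallest integer satisfying this is n = 5.

n = 5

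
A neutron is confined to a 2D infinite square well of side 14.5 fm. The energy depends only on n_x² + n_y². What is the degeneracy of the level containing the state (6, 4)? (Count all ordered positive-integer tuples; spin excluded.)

degeneracy = 2

The level has n_x² + n_y² = 52. The ordered positive-integer solutions are (4, 6), (6, 4).
That gives 2 states.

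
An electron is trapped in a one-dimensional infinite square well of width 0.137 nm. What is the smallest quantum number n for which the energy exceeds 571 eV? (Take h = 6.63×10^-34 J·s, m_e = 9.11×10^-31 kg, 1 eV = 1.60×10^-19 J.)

n = 6

E_1 = h²/(8m_eL²) = 3.213×10^-18 J = 20.08 eV.
Need n² > 571/20.08 = 28.44, i.e. n > 5.333.
The smallest integer satisfying this is n = 6.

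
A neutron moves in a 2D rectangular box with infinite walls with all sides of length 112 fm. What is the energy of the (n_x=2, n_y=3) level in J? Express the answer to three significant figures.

E = 3.40×10^-14 J

For a 2D rectangular well E = (h²/8m_n)·Σ n_i²/L_i² = (6.626×10^-34)²/(8·1.675×10^-27) · [2²/(112 fm)² + 3²/(112 fm)²].
Evaluating gives E = 3.40×10^-14 J.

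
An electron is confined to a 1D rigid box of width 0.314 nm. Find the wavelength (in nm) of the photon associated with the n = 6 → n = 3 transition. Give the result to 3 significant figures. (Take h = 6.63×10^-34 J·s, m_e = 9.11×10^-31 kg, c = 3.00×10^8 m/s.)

λ = 12.0 nm

E_1 = h²/(8m_eL²) = 6.117×10^-19 J, so ΔE = (6² − 3²)E_1 = 1.652×10^-17 J.
λ = hc/ΔE = (6.63×10^-34·3.00×10^8)/1.652×10^-17 = 1.20×10^-8 m = 12.0 nm.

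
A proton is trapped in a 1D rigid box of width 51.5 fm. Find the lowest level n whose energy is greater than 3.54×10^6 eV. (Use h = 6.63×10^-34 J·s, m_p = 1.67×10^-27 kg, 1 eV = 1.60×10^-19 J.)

E_1 = h²/(8m_pL²) = 1.241×10^-14 J = 7.756×10^4 eV.
Need n² > 3.54×10^6/7.756×10^4 = 45.64, i.e. n > 6.756.
The smallest integer satisfying this is n = 7.

n = 7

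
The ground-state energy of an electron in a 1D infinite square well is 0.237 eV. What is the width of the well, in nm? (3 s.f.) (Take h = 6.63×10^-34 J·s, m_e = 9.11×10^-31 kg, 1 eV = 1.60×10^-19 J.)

From E_n = n²h²/(8m_eL²), L = n·h/√(8m_eE_n).
E_1 = 0.237 eV = 3.792×10^-20 J, so L = 1·6.63×10^-34/√(8·9.11×10^-31·3.792×10^-20) = 1.26×10^-9 m = 1.26 nm.

L = 1.26 nm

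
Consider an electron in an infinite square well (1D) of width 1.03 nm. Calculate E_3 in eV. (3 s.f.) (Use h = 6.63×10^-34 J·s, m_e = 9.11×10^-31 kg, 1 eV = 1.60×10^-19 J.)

For an infinite well E_n = n²h²/(8m_eL²), so E_1 = h²/(8m_eL²) = (6.63×10^-34)²/(8·9.11×10^-31·(1.03×10^-9 m)²) = 5.685×10^-20 J.
Then E_3 = 3²·E_1 = 9·5.685×10^-20 J = 5.116×10^-19 J.
Converting, E_3 = 5.116×10^-19 J / (1.60×10^-19 J/eV) = 3.20 eV.

E_3 = 3.20 eV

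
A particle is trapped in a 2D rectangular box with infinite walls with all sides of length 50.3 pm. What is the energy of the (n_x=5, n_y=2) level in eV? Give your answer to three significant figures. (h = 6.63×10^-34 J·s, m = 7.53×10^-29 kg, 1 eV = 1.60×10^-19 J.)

For a 2D rectangular well E = (h²/8m)·Σ n_i²/L_i² = (6.63×10^-34)²/(8·7.53×10^-29) · [5²/(50.3 pm)² + 2²/(50.3 pm)²].
Evaluating gives E = 8.364×10^-18 J = 52.3 eV.

E = 52.3 eV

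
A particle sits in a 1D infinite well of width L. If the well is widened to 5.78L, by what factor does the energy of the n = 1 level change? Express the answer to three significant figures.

E_n ∝ 1/L², so the energy scales by 1/5.78² = 0.0299.

0.0299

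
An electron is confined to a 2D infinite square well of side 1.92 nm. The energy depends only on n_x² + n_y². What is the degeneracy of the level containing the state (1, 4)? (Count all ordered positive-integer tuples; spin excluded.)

The level has n_x² + n_y² = 17. The ordered positive-integer solutions are (1, 4), (4, 1).
That gives 2 states.

degeneracy = 2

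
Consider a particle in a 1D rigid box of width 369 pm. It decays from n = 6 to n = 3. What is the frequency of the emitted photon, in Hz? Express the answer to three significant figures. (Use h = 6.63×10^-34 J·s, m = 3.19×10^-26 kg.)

f = 5.15×10^11 Hz

E_1 = h²/(8mL²) = 1.265×10^-23 J and ΔE = (6² − 3²)E_1 = 3.415×10^-22 J.
f = ΔE/h = 3.415×10^-22/6.63×10^-34 = 5.15×10^11 Hz.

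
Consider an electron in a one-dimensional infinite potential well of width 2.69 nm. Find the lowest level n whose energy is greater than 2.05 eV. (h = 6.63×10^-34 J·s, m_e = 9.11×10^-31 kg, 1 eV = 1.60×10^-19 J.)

E_1 = h²/(8m_eL²) = 8.335×10^-21 J = 0.05209 eV.
Need n² > 2.05/0.05209 = 39.35, i.e. n > 6.273.
The smallest integer satisfying this is n = 7.

n = 7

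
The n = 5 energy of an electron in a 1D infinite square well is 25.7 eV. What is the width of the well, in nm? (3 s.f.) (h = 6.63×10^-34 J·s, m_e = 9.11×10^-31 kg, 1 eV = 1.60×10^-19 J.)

From E_n = n²h²/(8m_eL²), L = n·h/√(8m_eE_n).
E_5 = 25.7 eV = 4.112×10^-18 J, so L = 5·6.63×10^-34/√(8·9.11×10^-31·4.112×10^-18) = 6.06×10^-10 m = 0.606 nm.

L = 0.606 nm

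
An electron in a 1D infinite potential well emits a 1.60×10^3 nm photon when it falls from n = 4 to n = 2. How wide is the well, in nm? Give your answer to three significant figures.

L = 2.41 nm

The photon carries ΔE = hc/λ = 6.626×10^-34·2.998×10^8/1.60×10^-6 m = 1.242×10^-19 J.
Since ΔE = (4² − 2²)E_1, E_1 = 1.035×10^-20 J, and L = h/√(8m_eE_1) = 2.41×10^-9 m = 2.41 nm.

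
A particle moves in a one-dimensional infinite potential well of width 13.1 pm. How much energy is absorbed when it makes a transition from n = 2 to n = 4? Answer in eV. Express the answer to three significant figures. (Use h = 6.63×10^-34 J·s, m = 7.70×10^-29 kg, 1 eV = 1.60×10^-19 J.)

E_1 = h²/(8mL²) = 4.158×10^-18 J.
|ΔE| = |2² − 4²|·E_1 = 12·4.158×10^-18 J = 4.990×10^-17 J = 312 eV.

|ΔE| = 312 eV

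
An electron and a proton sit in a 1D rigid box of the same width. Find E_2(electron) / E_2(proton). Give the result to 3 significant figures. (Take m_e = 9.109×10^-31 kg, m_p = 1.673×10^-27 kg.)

E_n ∝ 1/m at fixed n and L, so the ratio is m_p/m_e = 1.673×10^-27/9.109×10^-31 = 1.84×10^3.

1.84×10^3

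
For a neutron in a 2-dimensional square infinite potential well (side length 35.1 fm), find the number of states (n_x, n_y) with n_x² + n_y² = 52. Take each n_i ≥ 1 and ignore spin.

The level has n_x² + n_y² = 52. The ordered positive-integer solutions are (4, 6), (6, 4).
That gives 2 states.

degeneracy = 2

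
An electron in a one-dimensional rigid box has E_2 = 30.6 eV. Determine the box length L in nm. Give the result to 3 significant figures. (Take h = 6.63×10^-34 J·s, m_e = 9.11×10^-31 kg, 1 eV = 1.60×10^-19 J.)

From E_n = n²h²/(8m_eL²), L = n·h/√(8m_eE_n).
E_2 = 30.6 eV = 4.896×10^-18 J, so L = 2·6.63×10^-34/√(8·9.11×10^-31·4.896×10^-18) = 2.22×10^-10 m = 0.222 nm.

L = 0.222 nm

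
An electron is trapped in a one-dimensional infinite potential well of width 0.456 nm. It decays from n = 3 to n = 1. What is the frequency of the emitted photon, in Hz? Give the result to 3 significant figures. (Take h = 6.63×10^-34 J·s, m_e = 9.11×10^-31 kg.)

E_1 = h²/(8m_eL²) = 2.901×10^-19 J and ΔE = (3² − 1²)E_1 = 2.321×10^-18 J.
f = ΔE/h = 2.321×10^-18/6.63×10^-34 = 3.50×10^15 Hz.

f = 3.50×10^15 Hz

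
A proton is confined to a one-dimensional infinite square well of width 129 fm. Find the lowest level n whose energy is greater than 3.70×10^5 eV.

E_1 = h²/(8m_pL²) = 1.971×10^-15 J = 1.230×10^4 eV.
Need n² > 3.70×10^5/1.230×10^4 = 30.08, i.e. n > 5.485.
The smallest integer satisfying this is n = 6.

n = 6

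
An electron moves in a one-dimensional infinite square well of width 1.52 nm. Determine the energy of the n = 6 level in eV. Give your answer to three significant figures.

For an infinite well E_n = n²h²/(8m_eL²), so E_1 = h²/(8m_eL²) = (6.626×10^-34)²/(8·9.109×10^-31·(1.52×10^-9 m)²) = 2.608×10^-20 J.
Then E_6 = 6²·E_1 = 36·2.608×10^-20 J = 9.389×10^-19 J.
Converting, E_6 = 9.389×10^-19 J / (1.602×10^-19 J/eV) = 5.86 eV.

E_6 = 5.86 eV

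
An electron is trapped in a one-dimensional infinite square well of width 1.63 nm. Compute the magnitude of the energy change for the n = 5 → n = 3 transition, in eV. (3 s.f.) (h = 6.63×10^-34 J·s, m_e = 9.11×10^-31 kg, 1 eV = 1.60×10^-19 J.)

E_1 = h²/(8m_eL²) = 2.270×10^-20 J.
|ΔE| = |5² − 3²|·E_1 = 16·2.270×10^-20 J = 3.632×10^-19 J = 2.27 eV.

|ΔE| = 2.27 eV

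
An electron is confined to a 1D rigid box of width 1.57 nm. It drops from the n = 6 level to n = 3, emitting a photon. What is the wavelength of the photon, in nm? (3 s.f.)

λ = 301 nm

E_1 = h²/(8m_eL²) = 2.444×10^-20 J, so ΔE = (6² − 3²)E_1 = 6.599×10^-19 J.
λ = hc/ΔE = (6.626×10^-34·2.998×10^8)/6.599×10^-19 = 3.01×10^-7 m = 301 nm.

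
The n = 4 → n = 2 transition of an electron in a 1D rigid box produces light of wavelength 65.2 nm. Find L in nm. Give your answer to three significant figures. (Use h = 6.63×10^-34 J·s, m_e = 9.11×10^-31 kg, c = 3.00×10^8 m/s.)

L = 0.487 nm

The photon carries ΔE = hc/λ = 6.63×10^-34·3.00×10^8/6.52×10^-8 m = 3.051×10^-18 J.
Since ΔE = (4² − 2²)E_1, E_1 = 2.543×10^-19 J, and L = h/√(8m_eE_1) = 4.87×10^-10 m = 0.487 nm.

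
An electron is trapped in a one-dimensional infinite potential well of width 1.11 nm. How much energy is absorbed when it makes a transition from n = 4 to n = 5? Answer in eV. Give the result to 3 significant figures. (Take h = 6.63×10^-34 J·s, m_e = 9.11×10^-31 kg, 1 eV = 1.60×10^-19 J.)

E_1 = h²/(8m_eL²) = 4.895×10^-20 J.
|ΔE| = |4² − 5²|·E_1 = 9·4.895×10^-20 J = 4.406×10^-19 J = 2.75 eV.

|ΔE| = 2.75 eV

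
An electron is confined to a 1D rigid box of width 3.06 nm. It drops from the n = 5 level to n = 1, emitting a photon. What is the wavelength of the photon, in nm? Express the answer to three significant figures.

λ = 1.29×10^3 nm

E_1 = h²/(8m_eL²) = 6.434×10^-21 J, so ΔE = (5² − 1²)E_1 = 1.544×10^-19 J.
λ = hc/ΔE = (6.626×10^-34·2.998×10^8)/1.544×10^-19 = 1.29×10^-6 m = 1.29×10^3 nm.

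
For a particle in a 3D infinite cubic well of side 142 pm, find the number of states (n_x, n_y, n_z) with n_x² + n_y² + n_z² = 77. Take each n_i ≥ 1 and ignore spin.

degeneracy = 12

The level has n_x² + n_y² + n_z² = 77. The ordered positive-integer solutions are (2, 3, 8), (2, 8, 3), (3, 2, 8), (3, 8, 2), (4, 5, 6), (4, 6, 5), (5, 4, 6), (5, 6, 4), (6, 4, 5), (6, 5, 4), (8, 2, 3), (8, 3, 2).
That gives 12 states.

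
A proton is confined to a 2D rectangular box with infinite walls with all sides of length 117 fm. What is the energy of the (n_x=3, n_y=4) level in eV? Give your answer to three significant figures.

E = 3.74×10^5 eV

For a 2D rectangular well E = (h²/8m_p)·Σ n_i²/L_i² = (6.626×10^-34)²/(8·1.673×10^-27) · [3²/(117 fm)² + 4²/(117 fm)²].
Evaluating gives E = 5.991×10^-14 J = 3.74×10^5 eV.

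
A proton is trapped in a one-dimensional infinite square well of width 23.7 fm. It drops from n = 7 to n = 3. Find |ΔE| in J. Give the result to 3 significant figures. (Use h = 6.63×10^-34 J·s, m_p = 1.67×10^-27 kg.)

E_1 = h²/(8m_pL²) = 5.858×10^-14 J.
|ΔE| = |7² − 3²|·E_1 = 40·5.858×10^-14 J = 2.34×10^-12 J.

|ΔE| = 2.34×10^-12 J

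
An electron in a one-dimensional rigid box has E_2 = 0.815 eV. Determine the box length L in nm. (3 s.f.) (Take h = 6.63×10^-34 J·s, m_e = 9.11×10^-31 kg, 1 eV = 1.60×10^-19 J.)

From E_n = n²h²/(8m_eL²), L = n·h/√(8m_eE_n).
E_2 = 0.815 eV = 1.304×10^-19 J, so L = 2·6.63×10^-34/√(8·9.11×10^-31·1.304×10^-19) = 1.36×10^-9 m = 1.36 nm.

L = 1.36 nm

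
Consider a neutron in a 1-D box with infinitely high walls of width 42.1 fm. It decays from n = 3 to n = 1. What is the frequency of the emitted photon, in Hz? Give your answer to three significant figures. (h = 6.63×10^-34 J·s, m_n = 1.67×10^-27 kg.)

E_1 = h²/(8m_nL²) = 1.856×10^-14 J and ΔE = (3² − 1²)E_1 = 1.485×10^-13 J.
f = ΔE/h = 1.485×10^-13/6.63×10^-34 = 2.24×10^20 Hz.

f = 2.24×10^20 Hz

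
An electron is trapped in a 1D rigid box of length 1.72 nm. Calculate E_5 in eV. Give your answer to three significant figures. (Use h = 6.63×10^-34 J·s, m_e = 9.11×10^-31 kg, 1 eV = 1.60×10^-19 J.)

For an infinite well E_n = n²h²/(8m_eL²), so E_1 = h²/(8m_eL²) = (6.63×10^-34)²/(8·9.11×10^-31·(1.72×10^-9 m)²) = 2.039×10^-20 J.
Then E_5 = 5²·E_1 = 25·2.039×10^-20 J = 5.098×10^-19 J.
Converting, E_5 = 5.098×10^-19 J / (1.60×10^-19 J/eV) = 3.19 eV.

E_5 = 3.19 eV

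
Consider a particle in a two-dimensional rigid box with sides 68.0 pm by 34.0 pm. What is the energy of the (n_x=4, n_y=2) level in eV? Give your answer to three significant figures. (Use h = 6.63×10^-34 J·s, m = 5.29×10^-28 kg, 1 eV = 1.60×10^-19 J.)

For a 2D rectangular well E = (h²/8m)·Σ n_i²/L_i² = (6.63×10^-34)²/(8·5.29×10^-28) · [4²/(68.0 pm)² + 2²/(34.0 pm)²].
Evaluating gives E = 7.188×10^-19 J = 4.49 eV.

E = 4.49 eV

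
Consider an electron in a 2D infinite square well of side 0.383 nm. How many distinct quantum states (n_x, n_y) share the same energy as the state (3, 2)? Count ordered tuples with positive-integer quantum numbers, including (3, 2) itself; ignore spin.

The level has n_x² + n_y² = 13. The ordered positive-integer solutions are (2, 3), (3, 2).
That gives 2 states.

degeneracy = 2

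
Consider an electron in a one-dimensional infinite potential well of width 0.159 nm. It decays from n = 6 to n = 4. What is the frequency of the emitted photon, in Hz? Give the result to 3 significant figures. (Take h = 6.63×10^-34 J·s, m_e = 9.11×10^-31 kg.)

E_1 = h²/(8m_eL²) = 2.386×10^-18 J and ΔE = (6² − 4²)E_1 = 4.772×10^-17 J.
f = ΔE/h = 4.772×10^-17/6.63×10^-34 = 7.20×10^16 Hz.

f = 7.20×10^16 Hz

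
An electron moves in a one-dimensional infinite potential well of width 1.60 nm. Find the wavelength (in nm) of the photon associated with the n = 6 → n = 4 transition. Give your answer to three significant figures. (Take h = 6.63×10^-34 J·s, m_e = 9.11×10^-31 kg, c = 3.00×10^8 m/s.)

λ = 422 nm

E_1 = h²/(8m_eL²) = 2.356×10^-20 J, so ΔE = (6² − 4²)E_1 = 4.712×10^-19 J.
λ = hc/ΔE = (6.63×10^-34·3.00×10^8)/4.712×10^-19 = 4.22×10^-7 m = 422 nm.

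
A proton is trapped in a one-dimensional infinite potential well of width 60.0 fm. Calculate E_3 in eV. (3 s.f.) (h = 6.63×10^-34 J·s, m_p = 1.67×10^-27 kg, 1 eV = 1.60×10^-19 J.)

For an infinite well E_n = n²h²/(8m_pL²), so E_1 = h²/(8m_pL²) = (6.63×10^-34)²/(8·1.67×10^-27·(6.00×10^-14 m)²) = 9.139×10^-15 J.
Then E_3 = 3²·E_1 = 9·9.139×10^-15 J = 8.225×10^-14 J.
Converting, E_3 = 8.225×10^-14 J / (1.60×10^-19 J/eV) = 5.14×10^5 eV.

E_3 = 5.14×10^5 eV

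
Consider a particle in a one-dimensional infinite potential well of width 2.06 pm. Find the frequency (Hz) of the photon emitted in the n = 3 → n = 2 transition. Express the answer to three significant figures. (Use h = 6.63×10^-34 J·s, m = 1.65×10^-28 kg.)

E_1 = h²/(8mL²) = 7.847×10^-17 J and ΔE = (3² − 2²)E_1 = 3.923×10^-16 J.
f = ΔE/h = 3.923×10^-16/6.63×10^-34 = 5.92×10^17 Hz.

f = 5.92×10^17 Hz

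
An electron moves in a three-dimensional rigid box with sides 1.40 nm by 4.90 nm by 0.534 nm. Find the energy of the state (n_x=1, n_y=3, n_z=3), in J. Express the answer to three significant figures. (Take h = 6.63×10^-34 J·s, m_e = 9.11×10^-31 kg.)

E = 1.96×10^-18 J

For a 3D rectangular well E = (h²/8m_e)·Σ n_i²/L_i² = (6.63×10^-34)²/(8·9.11×10^-31) · [1²/(1.40 nm)² + 3²/(4.90 nm)² + 3²/(0.534 nm)²].
Evaluating gives E = 1.96×10^-18 J.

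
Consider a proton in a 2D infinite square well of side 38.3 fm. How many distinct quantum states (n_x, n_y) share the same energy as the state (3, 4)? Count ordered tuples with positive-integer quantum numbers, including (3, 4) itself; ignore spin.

degeneracy = 2

The level has n_x² + n_y² = 25. The ordered positive-integer solutions are (3, 4), (4, 3).
That gives 2 states.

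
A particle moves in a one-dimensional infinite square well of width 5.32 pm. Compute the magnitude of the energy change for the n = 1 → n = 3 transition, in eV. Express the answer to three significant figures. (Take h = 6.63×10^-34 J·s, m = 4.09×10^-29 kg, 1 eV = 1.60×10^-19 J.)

|ΔE| = 2.37×10^3 eV

E_1 = h²/(8mL²) = 4.747×10^-17 J.
|ΔE| = |1² − 3²|·E_1 = 8·4.747×10^-17 J = 3.798×10^-16 J = 2.37×10^3 eV.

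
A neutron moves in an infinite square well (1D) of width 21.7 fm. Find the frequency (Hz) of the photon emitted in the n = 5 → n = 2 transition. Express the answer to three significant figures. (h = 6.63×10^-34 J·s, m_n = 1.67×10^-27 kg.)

E_1 = h²/(8m_nL²) = 6.987×10^-14 J and ΔE = (5² − 2²)E_1 = 1.467×10^-12 J.
f = ΔE/h = 1.467×10^-12/6.63×10^-34 = 2.21×10^21 Hz.

f = 2.21×10^21 Hz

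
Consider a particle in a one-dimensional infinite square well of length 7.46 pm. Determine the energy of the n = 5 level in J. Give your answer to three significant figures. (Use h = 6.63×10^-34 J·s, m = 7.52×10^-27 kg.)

E_5 = 3.28×10^-18 J

For an infinite well E_n = n²h²/(8mL²), so E_1 = h²/(8mL²) = (6.63×10^-34)²/(8·7.52×10^-27·(7.46×10^-12 m)²) = 1.313×10^-19 J.
Then E_5 = 5²·E_1 = 25·1.313×10^-19 J = 3.28×10^-18 J.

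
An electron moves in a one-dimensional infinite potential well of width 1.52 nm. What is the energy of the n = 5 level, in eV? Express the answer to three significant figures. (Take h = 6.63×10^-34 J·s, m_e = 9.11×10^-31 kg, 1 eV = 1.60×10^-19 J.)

For an infinite well E_n = n²h²/(8m_eL²), so E_1 = h²/(8m_eL²) = (6.63×10^-34)²/(8·9.11×10^-31·(1.52×10^-9 m)²) = 2.611×10^-20 J.
Then E_5 = 5²·E_1 = 25·2.611×10^-20 J = 6.527×10^-19 J.
Converting, E_5 = 6.527×10^-19 J / (1.60×10^-19 J/eV) = 4.08 eV.

E_5 = 4.08 eV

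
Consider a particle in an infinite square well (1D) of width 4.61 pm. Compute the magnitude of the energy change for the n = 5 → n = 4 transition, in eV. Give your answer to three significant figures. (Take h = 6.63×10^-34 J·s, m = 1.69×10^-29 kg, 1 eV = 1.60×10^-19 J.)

|ΔE| = 8.61×10^3 eV

E_1 = h²/(8mL²) = 1.530×10^-16 J.
|ΔE| = |5² − 4²|·E_1 = 9·1.530×10^-16 J = 1.377×10^-15 J = 8.61×10^3 eV.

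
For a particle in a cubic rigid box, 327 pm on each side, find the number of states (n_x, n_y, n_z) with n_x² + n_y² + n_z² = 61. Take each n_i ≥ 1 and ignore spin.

degeneracy = 6

The level has n_x² + n_y² + n_z² = 61. The ordered positive-integer solutions are (3, 4, 6), (3, 6, 4), (4, 3, 6), (4, 6, 3), (6, 3, 4), (6, 4, 3).
That gives 6 states.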